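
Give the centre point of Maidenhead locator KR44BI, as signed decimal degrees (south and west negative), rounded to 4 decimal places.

84.3542, 28.1250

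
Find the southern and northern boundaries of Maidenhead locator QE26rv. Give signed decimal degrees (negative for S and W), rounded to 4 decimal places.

Field Q=16, E=4: +16·20° lon, +4·10° lat → SW at lon 140°, lat -50°.
Square 2, 6: +2·2° lon, +6·1° lat → SW at lon 144°, lat -44°.
Subsquare r=17, v=21: +17·0.0833333° lon, +21·0.0416667° lat → SW at lon 145.417°, lat -43.125°.
Cell spans 0.0833333° lon × 0.0416667° lat.
south -43.1250, north -43.0833.

-43.1250, -43.0833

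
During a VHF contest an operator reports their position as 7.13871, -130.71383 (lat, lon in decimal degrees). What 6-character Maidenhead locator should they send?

Offset from 180°W / 90°S: lon 49.2862°, lat 97.1387°.
Field: lon ⌊49.2862/20⌋ = 2 → C; lat ⌊97.1387/10⌋ = 9 → J.
Square: lon ⌊9.2862/2⌋ = 4; lat ⌊7.1387/1⌋ = 7.
Subsquare: lon ⌊1.2862/0.0833333⌋ = 15 → p; lat ⌊0.1387/0.0416667⌋ = 3 → d.

CJ47pd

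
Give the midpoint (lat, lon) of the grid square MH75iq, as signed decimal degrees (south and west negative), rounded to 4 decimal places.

-14.3125, 74.7083

Field M=12, H=7: +12·20° lon, +7·10° lat → SW at lon 60°, lat -20°.
Square 7, 5: +7·2° lon, +5·1° lat → SW at lon 74°, lat -15°.
Subsquare i=8, q=16: +8·0.0833333° lon, +16·0.0416667° lat → SW at lon 74.6667°, lat -14.3333°.
Cell spans 0.0833333° lon × 0.0416667° lat. Centre is SW corner plus half of each.
latitude -14.3125, longitude 74.7083.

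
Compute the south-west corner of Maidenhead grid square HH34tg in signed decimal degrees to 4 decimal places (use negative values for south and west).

-15.7500, -32.4167

Field H=7, H=7: +7·20° lon, +7·10° lat → SW at lon -40°, lat -20°.
Square 3, 4: +3·2° lon, +4·1° lat → SW at lon -34°, lat -16°.
Subsquare t=19, g=6: +19·0.0833333° lon, +6·0.0416667° lat → SW at lon -32.4167°, lat -15.75°.
latitude -15.7500, longitude -32.4167.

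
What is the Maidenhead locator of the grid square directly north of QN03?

QN04

Latitude square 3; +1 → 4.
The longitude characters are unchanged.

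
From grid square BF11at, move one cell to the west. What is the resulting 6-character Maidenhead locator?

Longitude subsquare a = 0; −1 → -1, wraps to 23 = x, carry into square.
Longitude square 1; −1 → 0.
The latitude characters are unchanged.

BF01xt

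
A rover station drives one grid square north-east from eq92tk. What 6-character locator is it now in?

Longitude subsquare t = 19; +1 → 20 = u.
Latitude subsquare k = 10; +1 → 11 = l.

EQ92ul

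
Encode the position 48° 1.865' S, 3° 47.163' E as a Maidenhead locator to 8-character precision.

JE11vx42

Shift to the Maidenhead origin (180°W, 90°S): lon 183.78605, lat 41.96892.
Field (20°×10°, letters A–R): 183.78605/20 → 9 → J, 41.96892/10 → 4 → E; chars JE.
Square (2°×1°, digits 0–9): 3.78605/2 → 1, 1.96892/1 → 1; chars 11.
Subsquare (5′×2.5′, letters a–x): 1.78605/0.0833333 → 21 → v, 0.96892/0.0416667 → 23 → x; chars vx.
Extended square (30″×15″, digits 0–9): 0.03605/0.00833333 → 4, 0.01058/0.00416667 → 2; chars 42.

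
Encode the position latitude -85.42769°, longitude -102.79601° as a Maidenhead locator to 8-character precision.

Shift to the Maidenhead origin (180°W, 90°S): lon 77.20399, lat 4.57231.
Field (20°×10°, letters A–R): lon ⌊77.20399/20⌋ = 3 → D; lat ⌊4.57231/10⌋ = 0 → A.
Square (2°×1°, digits 0–9): lon ⌊17.20399/2⌋ = 8; lat ⌊4.57231/1⌋ = 4.
Subsquare (5′×2.5′, letters a–x): lon ⌊1.20399/0.0833333⌋ = 14 → o; lat ⌊0.57231/0.0416667⌋ = 13 → n.
Extended square (30″×15″, digits 0–9): lon ⌊0.03732/0.00833333⌋ = 4; lat ⌊0.03064/0.00416667⌋ = 7.

DA84on47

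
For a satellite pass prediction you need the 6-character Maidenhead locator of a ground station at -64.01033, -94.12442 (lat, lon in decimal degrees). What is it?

Offset from 180°W / 90°S: lon 85.8756°, lat 25.9897°.
Field: lon ⌊85.8756/20⌋ = 4 → E; lat ⌊25.9897/10⌋ = 2 → C.
Square: lon ⌊5.8756/2⌋ = 2; lat ⌊5.9897/1⌋ = 5.
Subsquare: lon ⌊1.8756/0.0833333⌋ = 22 → w; lat ⌊0.9897/0.0416667⌋ = 23 → x.

EC25wx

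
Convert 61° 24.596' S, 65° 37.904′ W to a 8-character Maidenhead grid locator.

FC78eo41

Offset from 180°W / 90°S: lon 114.36827°, lat 28.59007°.
Field: 114.36827/20 → 5 → F, 28.59007/10 → 2 → C; chars FC.
Square: 14.36827/2 → 7, 8.59007/1 → 8; chars 78.
Subsquare: 0.36827/0.0833333 → 4 → e, 0.59007/0.0416667 → 14 → o; chars eo.
Extended square: 0.03493/0.00833333 → 4, 0.00673/0.00416667 → 1; chars 41.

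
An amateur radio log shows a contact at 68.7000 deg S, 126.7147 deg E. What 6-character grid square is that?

PC31ih

Offset from 180°W / 90°S: lon 306.7147°, lat 21.3000°.
Field (20°×10°, letters A–R): 306.7147/20 → 15 → P, 21.3000/10 → 2 → C; chars PC.
Square (2°×1°, digits 0–9): 6.7147/2 → 3, 1.3000/1 → 1; chars 31.
Subsquare (5′×2.5′, letters a–x): 0.7147/0.0833333 → 8 → i, 0.3000/0.0416667 → 7 → h; chars ih.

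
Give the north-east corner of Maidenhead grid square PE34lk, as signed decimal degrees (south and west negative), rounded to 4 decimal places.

Field P=15, E=4: +15·20° lon, +4·10° lat → SW at lon 120°, lat -50°.
Square 3, 4: +3·2° lon, +4·1° lat → SW at lon 126°, lat -46°.
Subsquare l=11, k=10: +11·0.0833333° lon, +10·0.0416667° lat → SW at lon 126.917°, lat -45.5833°.
Cell spans 0.0833333° lon × 0.0416667° lat. NE corner is SW corner plus one full cell.
latitude -45.5417, longitude 127.0000.

-45.5417, 127.0000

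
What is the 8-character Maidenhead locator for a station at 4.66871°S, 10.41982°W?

II45sh99

Offset from 180°W / 90°S: lon 169.58018°, lat 85.33129°.
Field: lon ⌊169.58018/20⌋ = 8 → I; lat ⌊85.33129/10⌋ = 8 → I.
Square: lon ⌊9.58018/2⌋ = 4; lat ⌊5.33129/1⌋ = 5.
Subsquare: lon ⌊1.58018/0.0833333⌋ = 18 → s; lat ⌊0.33129/0.0416667⌋ = 7 → h.
Extended square: lon ⌊0.08018/0.00833333⌋ = 9; lat ⌊0.03962/0.00416667⌋ = 9.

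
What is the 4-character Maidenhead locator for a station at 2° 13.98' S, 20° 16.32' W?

Offset from 180°W / 90°S: lon 159.73°, lat 87.77°.
Field: 159.73/20 → 7 → H, 87.77/10 → 8 → I; chars HI.
Square: 19.73/2 → 9, 7.77/1 → 7; chars 97.

HI97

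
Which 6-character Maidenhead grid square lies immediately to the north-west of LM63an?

Longitude subsquare a = 0; −1 → -1, wraps to 23 = x, carry into square.
Longitude square 6; −1 → 5.
Latitude subsquare n = 13; +1 → 14 = o.

LM53xo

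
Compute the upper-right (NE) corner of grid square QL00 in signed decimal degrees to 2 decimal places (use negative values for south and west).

Field Q=16, L=11: +16·20° lon, +11·10° lat → SW at lon 140°, lat 20°.
Square 0, 0: +0·2° lon, +0·1° lat → SW at lon 140°, lat 20°.
Cell spans 2° lon × 1° lat. NE corner is SW corner plus one full cell.
latitude 21.00, longitude 142.00.

21.00, 142.00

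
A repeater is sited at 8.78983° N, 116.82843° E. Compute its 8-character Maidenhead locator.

Add 180° to longitude and 90° to latitude: 296.82843, 98.78983.
Field: lon ⌊296.82843/20⌋ = 14 → O; lat ⌊98.78983/10⌋ = 9 → J.
Square: lon ⌊16.82843/2⌋ = 8; lat ⌊8.78983/1⌋ = 8.
Subsquare: lon ⌊0.82843/0.0833333⌋ = 9 → j; lat ⌊0.78983/0.0416667⌋ = 18 → s.
Extended square: lon ⌊0.07843/0.00833333⌋ = 9; lat ⌊0.03983/0.00416667⌋ = 9.

OJ88js99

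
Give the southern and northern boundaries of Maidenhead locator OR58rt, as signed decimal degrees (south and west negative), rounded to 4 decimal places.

88.7917, 88.8333

Field O=14, R=17: +14·20° lon, +17·10° lat → SW at lon 100°, lat 80°.
Square 5, 8: +5·2° lon, +8·1° lat → SW at lon 110°, lat 88°.
Subsquare r=17, t=19: +17·0.0833333° lon, +19·0.0416667° lat → SW at lon 111.417°, lat 88.7917°.
Cell spans 0.0833333° lon × 0.0416667° lat.
south 88.7917, north 88.8333.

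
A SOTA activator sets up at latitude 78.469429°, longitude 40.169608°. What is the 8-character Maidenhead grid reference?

LQ08cl02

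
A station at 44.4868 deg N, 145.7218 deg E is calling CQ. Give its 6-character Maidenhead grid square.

Add 180° to longitude and 90° to latitude: 325.7218, 134.4868.
Field (20°×10°, letters A–R): lon ⌊325.7218/20⌋ = 16 → Q; lat ⌊134.4868/10⌋ = 13 → N.
Square (2°×1°, digits 0–9): lon ⌊5.7218/2⌋ = 2; lat ⌊4.4868/1⌋ = 4.
Subsquare (5′×2.5′, letters a–x): lon ⌊1.7218/0.0833333⌋ = 20 → u; lat ⌊0.4868/0.0416667⌋ = 11 → l.

QN24ul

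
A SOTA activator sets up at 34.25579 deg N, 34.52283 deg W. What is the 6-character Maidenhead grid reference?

HM24rg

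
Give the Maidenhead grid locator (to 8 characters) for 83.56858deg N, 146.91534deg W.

Offset from 180°W / 90°S: lon 33.08466°, lat 173.56858°.
Field (20°×10°, letters A–R): 33.08466/20 → 1 → B, 173.56858/10 → 17 → R; chars BR.
Square (2°×1°, digits 0–9): 13.08466/2 → 6, 3.56858/1 → 3; chars 63.
Subsquare (5′×2.5′, letters a–x): 1.08466/0.0833333 → 13 → n, 0.56858/0.0416667 → 13 → n; chars nn.
Extended square (30″×15″, digits 0–9): 0.00133/0.00833333 → 0, 0.02691/0.00416667 → 6; chars 06.

BR63nn06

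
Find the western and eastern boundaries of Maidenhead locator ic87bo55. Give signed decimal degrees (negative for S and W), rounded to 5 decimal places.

-3.87500, -3.86667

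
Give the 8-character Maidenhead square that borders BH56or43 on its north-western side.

Longitude extended square 4; −1 → 3.
Latitude extended square 3; +1 → 4.

BH56or34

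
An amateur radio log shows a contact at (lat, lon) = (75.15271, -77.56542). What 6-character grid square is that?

FQ15fd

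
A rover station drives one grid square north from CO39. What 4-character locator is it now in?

CP30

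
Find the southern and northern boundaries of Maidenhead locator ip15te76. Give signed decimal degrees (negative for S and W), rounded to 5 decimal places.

65.19167, 65.19583

Field I=8, P=15: +8·20° lon, +15·10° lat → SW at lon -20°, lat 60°.
Square 1, 5: +1·2° lon, +5·1° lat → SW at lon -18°, lat 65°.
Subsquare t=19, e=4: +19·0.0833333° lon, +4·0.0416667° lat → SW at lon -16.4167°, lat 65.1667°.
Extended square 7, 6: +7·0.00833333° lon, +6·0.00416667° lat → SW at lon -16.3583°, lat 65.1917°.
Cell spans 0.00833333° lon × 0.00416667° lat.
south 65.19167, north 65.19583.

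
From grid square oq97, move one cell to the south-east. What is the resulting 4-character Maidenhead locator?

PQ06

Longitude square 9; +1 → 10, wraps to 0, carry into field.
Longitude field O = 14; +1 → 15 = P.
Latitude square 7; −1 → 6.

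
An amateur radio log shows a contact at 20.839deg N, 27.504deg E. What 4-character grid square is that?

Offset from 180°W / 90°S: lon 207.50°, lat 110.84°.
Field: lon ⌊207.50/20⌋ = 10 → K; lat ⌊110.84/10⌋ = 11 → L.
Square: lon ⌊7.50/2⌋ = 3; lat ⌊0.84/1⌋ = 0.

KL30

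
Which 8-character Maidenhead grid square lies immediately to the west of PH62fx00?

PH62ex90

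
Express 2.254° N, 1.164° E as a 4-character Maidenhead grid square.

JJ02

Shift to the Maidenhead origin (180°W, 90°S): lon 181.16, lat 92.25.
Field: 181.16/20 → 9 → J, 92.25/10 → 9 → J; chars JJ.
Square: 1.16/2 → 0, 2.25/1 → 2; chars 02.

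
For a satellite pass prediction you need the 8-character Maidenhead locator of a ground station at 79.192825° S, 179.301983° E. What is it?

Shift to the Maidenhead origin (180°W, 90°S): lon 359.30198, lat 10.80718.
Field: lon ⌊359.30198/20⌋ = 17 → R; lat ⌊10.80718/10⌋ = 1 → B.
Square: lon ⌊19.30198/2⌋ = 9; lat ⌊0.80718/1⌋ = 0.
Subsquare: lon ⌊1.30198/0.0833333⌋ = 15 → p; lat ⌊0.80718/0.0416667⌋ = 19 → t.
Extended square: lon ⌊0.05198/0.00833333⌋ = 6; lat ⌊0.01551/0.00416667⌋ = 3.

RB90pt63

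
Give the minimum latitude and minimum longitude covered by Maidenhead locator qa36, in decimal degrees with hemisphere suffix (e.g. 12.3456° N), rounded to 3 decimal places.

Field Q=16, A=0: +16·20° lon, +0·10° lat → SW at lon 140°, lat -90°.
Square 3, 6: +3·2° lon, +6·1° lat → SW at lon 146°, lat -84°.
latitude 84.000° S, longitude 146.000° E.

84.000° S, 146.000° E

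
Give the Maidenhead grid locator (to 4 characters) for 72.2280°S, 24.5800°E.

Offset from 180°W / 90°S: lon 204.58°, lat 17.77°.
Field: 204.58/20 → 10 → K, 17.77/10 → 1 → B; chars KB.
Square: 4.58/2 → 2, 7.77/1 → 7; chars 27.

KB27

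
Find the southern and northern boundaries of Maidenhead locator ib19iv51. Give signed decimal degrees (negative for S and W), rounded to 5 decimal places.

Field I=8, B=1: +8·20° lon, +1·10° lat → SW at lon -20°, lat -80°.
Square 1, 9: +1·2° lon, +9·1° lat → SW at lon -18°, lat -71°.
Subsquare i=8, v=21: +8·0.0833333° lon, +21·0.0416667° lat → SW at lon -17.3333°, lat -70.125°.
Extended square 5, 1: +5·0.00833333° lon, +1·0.00416667° lat → SW at lon -17.2917°, lat -70.1208°.
Cell spans 0.00833333° lon × 0.00416667° lat.
south -70.12083, north -70.11667.

-70.12083, -70.11667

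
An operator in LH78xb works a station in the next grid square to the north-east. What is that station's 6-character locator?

LH88ac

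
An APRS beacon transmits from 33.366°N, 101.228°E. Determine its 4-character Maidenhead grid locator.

OM03

Add 180° to longitude and 90° to latitude: 281.23, 123.37.
Field (20°×10°, letters A–R): lon ⌊281.23/20⌋ = 14 → O; lat ⌊123.37/10⌋ = 12 → M.
Square (2°×1°, digits 0–9): lon ⌊1.23/2⌋ = 0; lat ⌊3.37/1⌋ = 3.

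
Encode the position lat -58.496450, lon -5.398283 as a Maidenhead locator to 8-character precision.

ID71hm20

Offset from 180°W / 90°S: lon 174.60172°, lat 31.50355°.
Field (20°×10°, letters A–R): 174.60172/20 → 8 → I, 31.50355/10 → 3 → D; chars ID.
Square (2°×1°, digits 0–9): 14.60172/2 → 7, 1.50355/1 → 1; chars 71.
Subsquare (5′×2.5′, letters a–x): 0.60172/0.0833333 → 7 → h, 0.50355/0.0416667 → 12 → m; chars hm.
Extended square (30″×15″, digits 0–9): 0.01838/0.00833333 → 2, 0.00355/0.00416667 → 0; chars 20.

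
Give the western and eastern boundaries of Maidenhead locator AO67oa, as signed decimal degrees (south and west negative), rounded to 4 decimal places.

-166.8333, -166.7500

Field A=0, O=14: +0·20° lon, +14·10° lat → SW at lon -180°, lat 50°.
Square 6, 7: +6·2° lon, +7·1° lat → SW at lon -168°, lat 57°.
Subsquare o=14, a=0: +14·0.0833333° lon, +0·0.0416667° lat → SW at lon -166.833°, lat 57°.
Cell spans 0.0833333° lon × 0.0416667° lat.
west -166.8333, east -166.7500.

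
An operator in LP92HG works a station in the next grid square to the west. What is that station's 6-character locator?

LP92gg

Longitude subsquare h = 7; −1 → 6 = g.
The latitude characters are unchanged.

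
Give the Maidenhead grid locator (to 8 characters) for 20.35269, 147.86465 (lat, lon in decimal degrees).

Add 180° to longitude and 90° to latitude: 327.86465, 110.35269.
Field: 327.86465/20 → 16 → Q, 110.35269/10 → 11 → L; chars QL.
Square: 7.86465/2 → 3, 0.35269/1 → 0; chars 30.
Subsquare: 1.86465/0.0833333 → 22 → w, 0.35269/0.0416667 → 8 → i; chars wi.
Extended square: 0.03132/0.00833333 → 3, 0.01936/0.00416667 → 4; chars 34.

QL30wi34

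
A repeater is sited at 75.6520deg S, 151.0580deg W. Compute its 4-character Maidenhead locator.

Shift to the Maidenhead origin (180°W, 90°S): lon 28.94, lat 14.35.
Field: 28.94/20 → 1 → B, 14.35/10 → 1 → B; chars BB.
Square: 8.94/2 → 4, 4.35/1 → 4; chars 44.

BB44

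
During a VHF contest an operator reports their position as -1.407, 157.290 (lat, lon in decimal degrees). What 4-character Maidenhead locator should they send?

QI88

Shift to the Maidenhead origin (180°W, 90°S): lon 337.29, lat 88.59.
Field: 337.29/20 → 16 → Q, 88.59/10 → 8 → I; chars QI.
Square: 17.29/2 → 8, 8.59/1 → 8; chars 88.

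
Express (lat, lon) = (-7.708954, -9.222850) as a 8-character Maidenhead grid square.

II52jg39

Add 180° to longitude and 90° to latitude: 170.77715, 82.29105.
Field (20°×10°, letters A–R): lon ⌊170.77715/20⌋ = 8 → I; lat ⌊82.29105/10⌋ = 8 → I.
Square (2°×1°, digits 0–9): lon ⌊10.77715/2⌋ = 5; lat ⌊2.29105/1⌋ = 2.
Subsquare (5′×2.5′, letters a–x): lon ⌊0.77715/0.0833333⌋ = 9 → j; lat ⌊0.29105/0.0416667⌋ = 6 → g.
Extended square (30″×15″, digits 0–9): lon ⌊0.02715/0.00833333⌋ = 3; lat ⌊0.04105/0.00416667⌋ = 9.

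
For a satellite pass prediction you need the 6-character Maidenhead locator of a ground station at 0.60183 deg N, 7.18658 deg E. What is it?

JJ30oo

Shift to the Maidenhead origin (180°W, 90°S): lon 187.1866, lat 90.6018.
Field: lon ⌊187.1866/20⌋ = 9 → J; lat ⌊90.6018/10⌋ = 9 → J.
Square: lon ⌊7.1866/2⌋ = 3; lat ⌊0.6018/1⌋ = 0.
Subsquare: lon ⌊1.1866/0.0833333⌋ = 14 → o; lat ⌊0.6018/0.0416667⌋ = 14 → o.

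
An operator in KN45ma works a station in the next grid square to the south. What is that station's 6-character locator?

Latitude subsquare a = 0; −1 → -1, wraps to 23 = x, carry into square.
Latitude square 5; −1 → 4.
The longitude characters are unchanged.

KN44mx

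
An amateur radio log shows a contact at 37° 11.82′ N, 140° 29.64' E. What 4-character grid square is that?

QM07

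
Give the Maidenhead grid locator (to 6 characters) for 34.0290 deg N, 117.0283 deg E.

Shift to the Maidenhead origin (180°W, 90°S): lon 297.0283, lat 124.0290.
Field: lon ⌊297.0283/20⌋ = 14 → O; lat ⌊124.0290/10⌋ = 12 → M.
Square: lon ⌊17.0283/2⌋ = 8; lat ⌊4.0290/1⌋ = 4.
Subsquare: lon ⌊1.0283/0.0833333⌋ = 12 → m; lat ⌊0.0290/0.0416667⌋ = 0 → a.

OM84ma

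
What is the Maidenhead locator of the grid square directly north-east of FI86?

Longitude square 8; +1 → 9.
Latitude square 6; +1 → 7.

FI97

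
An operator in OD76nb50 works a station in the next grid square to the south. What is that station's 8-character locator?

OD76na59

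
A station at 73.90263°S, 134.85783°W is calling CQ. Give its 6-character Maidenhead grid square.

Add 180° to longitude and 90° to latitude: 45.1422, 16.0974.
Field: 45.1422/20 → 2 → C, 16.0974/10 → 1 → B; chars CB.
Square: 5.1422/2 → 2, 6.0974/1 → 6; chars 26.
Subsquare: 1.1422/0.0833333 → 13 → n, 0.0974/0.0416667 → 2 → c; chars nc.

CB26nc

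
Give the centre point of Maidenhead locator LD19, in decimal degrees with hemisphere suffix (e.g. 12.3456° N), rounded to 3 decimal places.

Field L=11, D=3: +11·20° lon, +3·10° lat → SW at lon 40°, lat -60°.
Square 1, 9: +1·2° lon, +9·1° lat → SW at lon 42°, lat -51°.
Cell spans 2° lon × 1° lat. Centre is SW corner plus half of each.
latitude 50.500° S, longitude 43.000° E.

50.500° S, 43.000° E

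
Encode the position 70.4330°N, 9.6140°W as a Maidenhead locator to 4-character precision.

IQ50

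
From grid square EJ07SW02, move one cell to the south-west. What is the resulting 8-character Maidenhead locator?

EJ07rw91

Longitude extended square 0; −1 → -1, wraps to 9, carry into subsquare.
Longitude subsquare s = 18; −1 → 17 = r.
Latitude extended square 2; −1 → 1.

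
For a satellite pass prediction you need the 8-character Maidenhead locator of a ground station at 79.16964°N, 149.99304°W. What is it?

BQ59ae00

Add 180° to longitude and 90° to latitude: 30.00696, 169.16964.
Field (20°×10°, letters A–R): lon ⌊30.00696/20⌋ = 1 → B; lat ⌊169.16964/10⌋ = 16 → Q.
Square (2°×1°, digits 0–9): lon ⌊10.00696/2⌋ = 5; lat ⌊9.16964/1⌋ = 9.
Subsquare (5′×2.5′, letters a–x): lon ⌊0.00696/0.0833333⌋ = 0 → a; lat ⌊0.16964/0.0416667⌋ = 4 → e.
Extended square (30″×15″, digits 0–9): lon ⌊0.00696/0.00833333⌋ = 0; lat ⌊0.00297/0.00416667⌋ = 0.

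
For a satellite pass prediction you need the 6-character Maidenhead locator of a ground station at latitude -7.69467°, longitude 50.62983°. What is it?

LI52hh

Offset from 180°W / 90°S: lon 230.6298°, lat 82.3053°.
Field (20°×10°, letters A–R): lon ⌊230.6298/20⌋ = 11 → L; lat ⌊82.3053/10⌋ = 8 → I.
Square (2°×1°, digits 0–9): lon ⌊10.6298/2⌋ = 5; lat ⌊2.3053/1⌋ = 2.
Subsquare (5′×2.5′, letters a–x): lon ⌊0.6298/0.0833333⌋ = 7 → h; lat ⌊0.3053/0.0416667⌋ = 7 → h.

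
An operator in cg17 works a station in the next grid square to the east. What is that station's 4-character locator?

Longitude square 1; +1 → 2.
The latitude characters are unchanged.

CG27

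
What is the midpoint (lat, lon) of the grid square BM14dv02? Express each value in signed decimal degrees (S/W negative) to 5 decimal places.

Field B=1, M=12: +1·20° lon, +12·10° lat → SW at lon -160°, lat 30°.
Square 1, 4: +1·2° lon, +4·1° lat → SW at lon -158°, lat 34°.
Subsquare d=3, v=21: +3·0.0833333° lon, +21·0.0416667° lat → SW at lon -157.75°, lat 34.875°.
Extended square 0, 2: +0·0.00833333° lon, +2·0.00416667° lat → SW at lon -157.75°, lat 34.8833°.
Cell spans 0.00833333° lon × 0.00416667° lat. Centre is SW corner plus half of each.
latitude 34.88542, longitude -157.74583.

34.88542, -157.74583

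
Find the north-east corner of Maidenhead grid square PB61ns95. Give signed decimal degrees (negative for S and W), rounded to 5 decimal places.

Field P=15, B=1: +15·20° lon, +1·10° lat → SW at lon 120°, lat -80°.
Square 6, 1: +6·2° lon, +1·1° lat → SW at lon 132°, lat -79°.
Subsquare n=13, s=18: +13·0.0833333° lon, +18·0.0416667° lat → SW at lon 133.083°, lat -78.25°.
Extended square 9, 5: +9·0.00833333° lon, +5·0.00416667° lat → SW at lon 133.158°, lat -78.2292°.
Cell spans 0.00833333° lon × 0.00416667° lat. NE corner is SW corner plus one full cell.
latitude -78.22500, longitude 133.16667.

-78.22500, 133.16667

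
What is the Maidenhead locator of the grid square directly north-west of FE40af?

Longitude subsquare a = 0; −1 → -1, wraps to 23 = x, carry into square.
Longitude square 4; −1 → 3.
Latitude subsquare f = 5; +1 → 6 = g.

FE30xg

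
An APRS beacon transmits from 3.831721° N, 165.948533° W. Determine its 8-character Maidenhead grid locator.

Shift to the Maidenhead origin (180°W, 90°S): lon 14.05147, lat 93.83172.
Field: 14.05147/20 → 0 → A, 93.83172/10 → 9 → J; chars AJ.
Square: 14.05147/2 → 7, 3.83172/1 → 3; chars 73.
Subsquare: 0.05147/0.0833333 → 0 → a, 0.83172/0.0416667 → 19 → t; chars at.
Extended square: 0.05147/0.00833333 → 6, 0.04005/0.00416667 → 9; chars 69.

AJ73at69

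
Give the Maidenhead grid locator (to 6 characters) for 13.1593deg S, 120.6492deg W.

Shift to the Maidenhead origin (180°W, 90°S): lon 59.3508, lat 76.8407.
Field (20°×10°, letters A–R): 59.3508/20 → 2 → C, 76.8407/10 → 7 → H; chars CH.
Square (2°×1°, digits 0–9): 19.3508/2 → 9, 6.8407/1 → 6; chars 96.
Subsquare (5′×2.5′, letters a–x): 1.3508/0.0833333 → 16 → q, 0.8407/0.0416667 → 20 → u; chars qu.

CH96qu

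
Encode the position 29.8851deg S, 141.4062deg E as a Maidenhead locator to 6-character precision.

QG00qc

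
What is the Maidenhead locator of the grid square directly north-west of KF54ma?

Longitude subsquare m = 12; −1 → 11 = l.
Latitude subsquare a = 0; +1 → 1 = b.

KF54lb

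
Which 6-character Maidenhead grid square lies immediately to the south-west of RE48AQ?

Longitude subsquare a = 0; −1 → -1, wraps to 23 = x, carry into square.
Longitude square 4; −1 → 3.
Latitude subsquare q = 16; −1 → 15 = p.

RE38xp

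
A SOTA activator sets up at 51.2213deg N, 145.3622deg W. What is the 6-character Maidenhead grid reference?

BO71hf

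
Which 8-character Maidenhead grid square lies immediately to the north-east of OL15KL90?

OL15ll01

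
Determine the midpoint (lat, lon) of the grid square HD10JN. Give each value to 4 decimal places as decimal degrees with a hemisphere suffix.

59.4375° S, 37.2083° W

Field H=7, D=3: +7·20° lon, +3·10° lat → SW at lon -40°, lat -60°.
Square 1, 0: +1·2° lon, +0·1° lat → SW at lon -38°, lat -60°.
Subsquare j=9, n=13: +9·0.0833333° lon, +13·0.0416667° lat → SW at lon -37.25°, lat -59.4583°.
Cell spans 0.0833333° lon × 0.0416667° lat. Centre is SW corner plus half of each.
latitude 59.4375° S, longitude 37.2083° W.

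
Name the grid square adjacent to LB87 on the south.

Latitude square 7; −1 → 6.
The longitude characters are unchanged.

LB86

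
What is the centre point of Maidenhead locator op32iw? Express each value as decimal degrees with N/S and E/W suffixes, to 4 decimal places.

Field O=14, P=15: +14·20° lon, +15·10° lat → SW at lon 100°, lat 60°.
Square 3, 2: +3·2° lon, +2·1° lat → SW at lon 106°, lat 62°.
Subsquare i=8, w=22: +8·0.0833333° lon, +22·0.0416667° lat → SW at lon 106.667°, lat 62.9167°.
Cell spans 0.0833333° lon × 0.0416667° lat. Centre is SW corner plus half of each.
latitude 62.9375° N, longitude 106.7083° E.

62.9375° N, 106.7083° E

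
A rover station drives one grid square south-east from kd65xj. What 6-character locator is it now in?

KD75ai

Longitude subsquare x = 23; +1 → 24, wraps to 0 = a, carry into square.
Longitude square 6; +1 → 7.
Latitude subsquare j = 9; −1 → 8 = i.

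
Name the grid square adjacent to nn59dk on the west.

NN59ck

Longitude subsquare d = 3; −1 → 2 = c.
The latitude characters are unchanged.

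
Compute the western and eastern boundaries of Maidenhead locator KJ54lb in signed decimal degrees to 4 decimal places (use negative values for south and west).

Field K=10, J=9: +10·20° lon, +9·10° lat → SW at lon 20°, lat 0°.
Square 5, 4: +5·2° lon, +4·1° lat → SW at lon 30°, lat 4°.
Subsquare l=11, b=1: +11·0.0833333° lon, +1·0.0416667° lat → SW at lon 30.9167°, lat 4.04167°.
Cell spans 0.0833333° lon × 0.0416667° lat.
west 30.9167, east 31.0000.

30.9167, 31.0000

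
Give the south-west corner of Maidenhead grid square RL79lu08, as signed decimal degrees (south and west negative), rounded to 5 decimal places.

Field R=17, L=11: +17·20° lon, +11·10° lat → SW at lon 160°, lat 20°.
Square 7, 9: +7·2° lon, +9·1° lat → SW at lon 174°, lat 29°.
Subsquare l=11, u=20: +11·0.0833333° lon, +20·0.0416667° lat → SW at lon 174.917°, lat 29.8333°.
Extended square 0, 8: +0·0.00833333° lon, +8·0.00416667° lat → SW at lon 174.917°, lat 29.8667°.
latitude 29.86667, longitude 174.91667.

29.86667, 174.91667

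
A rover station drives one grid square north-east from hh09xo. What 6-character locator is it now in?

Longitude subsquare x = 23; +1 → 24, wraps to 0 = a, carry into square.
Longitude square 0; +1 → 1.
Latitude subsquare o = 14; +1 → 15 = p.

HH19ap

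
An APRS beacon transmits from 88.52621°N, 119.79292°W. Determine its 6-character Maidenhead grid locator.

DR08cm

Offset from 180°W / 90°S: lon 60.2071°, lat 178.5262°.
Field: lon ⌊60.2071/20⌋ = 3 → D; lat ⌊178.5262/10⌋ = 17 → R.
Square: lon ⌊0.2071/2⌋ = 0; lat ⌊8.5262/1⌋ = 8.
Subsquare: lon ⌊0.2071/0.0833333⌋ = 2 → c; lat ⌊0.5262/0.0416667⌋ = 12 → m.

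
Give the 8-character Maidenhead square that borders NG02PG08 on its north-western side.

NG02og99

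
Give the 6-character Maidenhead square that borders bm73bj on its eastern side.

BM73cj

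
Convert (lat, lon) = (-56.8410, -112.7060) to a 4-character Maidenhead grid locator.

DD33

Add 180° to longitude and 90° to latitude: 67.29, 33.16.
Field: lon ⌊67.29/20⌋ = 3 → D; lat ⌊33.16/10⌋ = 3 → D.
Square: lon ⌊7.29/2⌋ = 3; lat ⌊3.16/1⌋ = 3.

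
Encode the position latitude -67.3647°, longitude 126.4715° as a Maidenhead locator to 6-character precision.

PC32fp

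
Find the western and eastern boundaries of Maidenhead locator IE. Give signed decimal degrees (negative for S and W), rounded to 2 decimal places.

-20.00, 0.00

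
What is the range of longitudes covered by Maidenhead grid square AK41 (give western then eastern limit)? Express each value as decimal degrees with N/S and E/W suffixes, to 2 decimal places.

Field A=0, K=10: +0·20° lon, +10·10° lat → SW at lon -180°, lat 10°.
Square 4, 1: +4·2° lon, +1·1° lat → SW at lon -172°, lat 11°.
Cell spans 2° lon × 1° lat.
west 172.00° W, east 170.00° W.

172.00° W, 170.00° W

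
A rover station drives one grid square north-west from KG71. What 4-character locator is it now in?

KG62

Longitude square 7; −1 → 6.
Latitude square 1; +1 → 2.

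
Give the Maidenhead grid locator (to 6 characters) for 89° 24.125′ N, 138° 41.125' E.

Add 180° to longitude and 90° to latitude: 318.6854, 179.4021.
Field: lon ⌊318.6854/20⌋ = 15 → P; lat ⌊179.4021/10⌋ = 17 → R.
Square: lon ⌊18.6854/2⌋ = 9; lat ⌊9.4021/1⌋ = 9.
Subsquare: lon ⌊0.6854/0.0833333⌋ = 8 → i; lat ⌊0.4021/0.0416667⌋ = 9 → j.

PR99ij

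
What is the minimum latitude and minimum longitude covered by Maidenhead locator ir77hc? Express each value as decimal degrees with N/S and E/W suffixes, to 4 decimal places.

Field I=8, R=17: +8·20° lon, +17·10° lat → SW at lon -20°, lat 80°.
Square 7, 7: +7·2° lon, +7·1° lat → SW at lon -6°, lat 87°.
Subsquare h=7, c=2: +7·0.0833333° lon, +2·0.0416667° lat → SW at lon -5.41667°, lat 87.0833°.
latitude 87.0833° N, longitude 5.4167° W.

87.0833° N, 5.4167° W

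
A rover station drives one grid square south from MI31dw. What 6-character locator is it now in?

MI31dv

Latitude subsquare w = 22; −1 → 21 = v.
The longitude characters are unchanged.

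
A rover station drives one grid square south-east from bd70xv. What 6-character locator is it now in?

Longitude subsquare x = 23; +1 → 24, wraps to 0 = a, carry into square.
Longitude square 7; +1 → 8.
Latitude subsquare v = 21; −1 → 20 = u.

BD80au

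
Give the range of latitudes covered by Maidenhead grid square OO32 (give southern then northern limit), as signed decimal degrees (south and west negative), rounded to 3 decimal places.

52.000, 53.000

Field O=14, O=14: +14·20° lon, +14·10° lat → SW at lon 100°, lat 50°.
Square 3, 2: +3·2° lon, +2·1° lat → SW at lon 106°, lat 52°.
Cell spans 2° lon × 1° lat.
south 52.000, north 53.000.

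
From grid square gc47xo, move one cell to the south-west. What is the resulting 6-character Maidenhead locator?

GC47wn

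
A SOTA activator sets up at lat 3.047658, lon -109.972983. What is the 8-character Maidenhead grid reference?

Add 180° to longitude and 90° to latitude: 70.02702, 93.04766.
Field: 70.02702/20 → 3 → D, 93.04766/10 → 9 → J; chars DJ.
Square: 10.02702/2 → 5, 3.04766/1 → 3; chars 53.
Subsquare: 0.02702/0.0833333 → 0 → a, 0.04766/0.0416667 → 1 → b; chars ab.
Extended square: 0.02702/0.00833333 → 3, 0.00599/0.00416667 → 1; chars 31.

DJ53ab31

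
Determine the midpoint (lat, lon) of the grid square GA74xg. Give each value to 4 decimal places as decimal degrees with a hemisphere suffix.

85.7292° S, 44.0417° W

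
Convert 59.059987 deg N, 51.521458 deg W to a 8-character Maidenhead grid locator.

GO49fb74

Add 180° to longitude and 90° to latitude: 128.47854, 149.05999.
Field: 128.47854/20 → 6 → G, 149.05999/10 → 14 → O; chars GO.
Square: 8.47854/2 → 4, 9.05999/1 → 9; chars 49.
Subsquare: 0.47854/0.0833333 → 5 → f, 0.05999/0.0416667 → 1 → b; chars fb.
Extended square: 0.06188/0.00833333 → 7, 0.01832/0.00416667 → 4; chars 74.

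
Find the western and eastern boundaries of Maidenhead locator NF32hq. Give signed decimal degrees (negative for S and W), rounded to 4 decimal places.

86.5833, 86.6667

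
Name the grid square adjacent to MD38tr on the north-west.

Longitude subsquare t = 19; −1 → 18 = s.
Latitude subsquare r = 17; +1 → 18 = s.

MD38ss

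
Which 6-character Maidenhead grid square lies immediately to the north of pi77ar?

PI77as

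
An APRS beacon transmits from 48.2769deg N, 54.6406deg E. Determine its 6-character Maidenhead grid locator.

LN78hg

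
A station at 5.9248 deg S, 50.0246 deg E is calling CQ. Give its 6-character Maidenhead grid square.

LI54ab

Offset from 180°W / 90°S: lon 230.0246°, lat 84.0752°.
Field (20°×10°, letters A–R): lon ⌊230.0246/20⌋ = 11 → L; lat ⌊84.0752/10⌋ = 8 → I.
Square (2°×1°, digits 0–9): lon ⌊10.0246/2⌋ = 5; lat ⌊4.0752/1⌋ = 4.
Subsquare (5′×2.5′, letters a–x): lon ⌊0.0246/0.0833333⌋ = 0 → a; lat ⌊0.0752/0.0416667⌋ = 1 → b.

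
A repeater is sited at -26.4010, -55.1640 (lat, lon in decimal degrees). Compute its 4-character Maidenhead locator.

GG23

Shift to the Maidenhead origin (180°W, 90°S): lon 124.84, lat 63.60.
Field: lon ⌊124.84/20⌋ = 6 → G; lat ⌊63.60/10⌋ = 6 → G.
Square: lon ⌊4.84/2⌋ = 2; lat ⌊3.60/1⌋ = 3.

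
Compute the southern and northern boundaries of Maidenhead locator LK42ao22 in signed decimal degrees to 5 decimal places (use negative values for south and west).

Field L=11, K=10: +11·20° lon, +10·10° lat → SW at lon 40°, lat 10°.
Square 4, 2: +4·2° lon, +2·1° lat → SW at lon 48°, lat 12°.
Subsquare a=0, o=14: +0·0.0833333° lon, +14·0.0416667° lat → SW at lon 48°, lat 12.5833°.
Extended square 2, 2: +2·0.00833333° lon, +2·0.00416667° lat → SW at lon 48.0167°, lat 12.5917°.
Cell spans 0.00833333° lon × 0.00416667° lat.
south 12.59167, north 12.59583.

12.59167, 12.59583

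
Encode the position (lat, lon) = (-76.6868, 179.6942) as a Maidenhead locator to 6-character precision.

Shift to the Maidenhead origin (180°W, 90°S): lon 359.6942, lat 13.3132.
Field: 359.6942/20 → 17 → R, 13.3132/10 → 1 → B; chars RB.
Square: 19.6942/2 → 9, 3.3132/1 → 3; chars 93.
Subsquare: 1.6942/0.0833333 → 20 → u, 0.3132/0.0416667 → 7 → h; chars uh.

RB93uh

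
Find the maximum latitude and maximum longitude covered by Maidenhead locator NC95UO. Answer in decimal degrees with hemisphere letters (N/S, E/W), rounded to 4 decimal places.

Field N=13, C=2: +13·20° lon, +2·10° lat → SW at lon 80°, lat -70°.
Square 9, 5: +9·2° lon, +5·1° lat → SW at lon 98°, lat -65°.
Subsquare u=20, o=14: +20·0.0833333° lon, +14·0.0416667° lat → SW at lon 99.6667°, lat -64.4167°.
Cell spans 0.0833333° lon × 0.0416667° lat. NE corner is SW corner plus one full cell.
latitude 64.3750° S, longitude 99.7500° E.

64.3750° S, 99.7500° E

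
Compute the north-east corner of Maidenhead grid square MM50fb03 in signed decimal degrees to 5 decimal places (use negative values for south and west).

30.05833, 70.42500

Field M=12, M=12: +12·20° lon, +12·10° lat → SW at lon 60°, lat 30°.
Square 5, 0: +5·2° lon, +0·1° lat → SW at lon 70°, lat 30°.
Subsquare f=5, b=1: +5·0.0833333° lon, +1·0.0416667° lat → SW at lon 70.4167°, lat 30.0417°.
Extended square 0, 3: +0·0.00833333° lon, +3·0.00416667° lat → SW at lon 70.4167°, lat 30.0542°.
Cell spans 0.00833333° lon × 0.00416667° lat. NE corner is SW corner plus one full cell.
latitude 30.05833, longitude 70.42500.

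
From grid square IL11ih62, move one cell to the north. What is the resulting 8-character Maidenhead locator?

Latitude extended square 2; +1 → 3.
The longitude characters are unchanged.

IL11ih63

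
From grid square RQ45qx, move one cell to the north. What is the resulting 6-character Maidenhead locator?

RQ46qa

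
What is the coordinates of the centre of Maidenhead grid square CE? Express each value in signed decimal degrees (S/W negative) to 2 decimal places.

Field C=2, E=4: +2·20° lon, +4·10° lat → SW at lon -140°, lat -50°.
Cell spans 20° lon × 10° lat. Centre is SW corner plus half of each.
latitude -45.00, longitude -130.00.

-45.00, -130.00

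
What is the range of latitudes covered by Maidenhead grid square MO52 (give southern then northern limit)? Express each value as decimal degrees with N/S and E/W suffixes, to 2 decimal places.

Field M=12, O=14: +12·20° lon, +14·10° lat → SW at lon 60°, lat 50°.
Square 5, 2: +5·2° lon, +2·1° lat → SW at lon 70°, lat 52°.
Cell spans 2° lon × 1° lat.
south 52.00° N, north 53.00° N.

52.00° N, 53.00° N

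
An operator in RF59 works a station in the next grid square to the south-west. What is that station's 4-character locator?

Longitude square 5; −1 → 4.
Latitude square 9; −1 → 8.

RF48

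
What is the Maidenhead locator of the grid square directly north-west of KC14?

KC05

Longitude square 1; −1 → 0.
Latitude square 4; +1 → 5.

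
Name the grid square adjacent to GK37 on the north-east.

GK48

Longitude square 3; +1 → 4.
Latitude square 7; +1 → 8.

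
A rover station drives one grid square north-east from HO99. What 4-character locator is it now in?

IP00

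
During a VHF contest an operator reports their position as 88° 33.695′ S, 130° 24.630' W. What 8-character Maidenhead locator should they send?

Offset from 180°W / 90°S: lon 49.58950°, lat 1.43842°.
Field: 49.58950/20 → 2 → C, 1.43842/10 → 0 → A; chars CA.
Square: 9.58950/2 → 4, 1.43842/1 → 1; chars 41.
Subsquare: 1.58950/0.0833333 → 19 → t, 0.43842/0.0416667 → 10 → k; chars tk.
Extended square: 0.00617/0.00833333 → 0, 0.02175/0.00416667 → 5; chars 05.

CA41tk05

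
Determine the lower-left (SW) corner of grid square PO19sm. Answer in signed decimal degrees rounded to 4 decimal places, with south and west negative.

59.5000, 123.5000

Field P=15, O=14: +15·20° lon, +14·10° lat → SW at lon 120°, lat 50°.
Square 1, 9: +1·2° lon, +9·1° lat → SW at lon 122°, lat 59°.
Subsquare s=18, m=12: +18·0.0833333° lon, +12·0.0416667° lat → SW at lon 123.5°, lat 59.5°.
latitude 59.5000, longitude 123.5000.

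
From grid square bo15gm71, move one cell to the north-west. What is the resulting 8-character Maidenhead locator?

BO15gm62

Longitude extended square 7; −1 → 6.
Latitude extended square 1; +1 → 2.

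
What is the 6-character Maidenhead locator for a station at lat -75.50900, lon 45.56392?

Shift to the Maidenhead origin (180°W, 90°S): lon 225.5639, lat 14.4910.
Field: 225.5639/20 → 11 → L, 14.4910/10 → 1 → B; chars LB.
Square: 5.5639/2 → 2, 4.4910/1 → 4; chars 24.
Subsquare: 1.5639/0.0833333 → 18 → s, 0.4910/0.0416667 → 11 → l; chars sl.

LB24sl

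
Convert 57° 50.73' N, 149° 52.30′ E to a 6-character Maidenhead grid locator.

QO47wu

Shift to the Maidenhead origin (180°W, 90°S): lon 329.8717, lat 147.8455.
Field: 329.8717/20 → 16 → Q, 147.8455/10 → 14 → O; chars QO.
Square: 9.8717/2 → 4, 7.8455/1 → 7; chars 47.
Subsquare: 1.8717/0.0833333 → 22 → w, 0.8455/0.0416667 → 20 → u; chars wu.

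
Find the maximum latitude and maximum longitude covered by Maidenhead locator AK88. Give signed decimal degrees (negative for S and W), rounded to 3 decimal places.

Field A=0, K=10: +0·20° lon, +10·10° lat → SW at lon -180°, lat 10°.
Square 8, 8: +8·2° lon, +8·1° lat → SW at lon -164°, lat 18°.
Cell spans 2° lon × 1° lat. NE corner is SW corner plus one full cell.
latitude 19.000, longitude -162.000.

19.000, -162.000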